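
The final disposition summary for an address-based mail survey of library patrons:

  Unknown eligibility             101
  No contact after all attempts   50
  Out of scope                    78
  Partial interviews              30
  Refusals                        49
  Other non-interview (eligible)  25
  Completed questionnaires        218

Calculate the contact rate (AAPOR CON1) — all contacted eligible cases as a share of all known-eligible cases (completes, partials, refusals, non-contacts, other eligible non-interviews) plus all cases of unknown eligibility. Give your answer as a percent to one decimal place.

Numerator = 218 + 30 + 49 + 25 = 322
Denom = 218 + 30 + 49 + 50 + 25 + 101 = 473
CON1 = 322 / 473 = 0.6808

68.1%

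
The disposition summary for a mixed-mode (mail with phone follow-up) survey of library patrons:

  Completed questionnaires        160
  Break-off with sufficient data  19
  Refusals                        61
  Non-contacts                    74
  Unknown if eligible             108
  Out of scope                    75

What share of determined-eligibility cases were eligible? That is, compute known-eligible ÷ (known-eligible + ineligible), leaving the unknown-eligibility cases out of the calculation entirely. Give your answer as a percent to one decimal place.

Eligible (known) = 160 + 19 + 61 + 74 = 314
e = 314 / (314 + 75) = 314 / 389 = 0.8072

80.7%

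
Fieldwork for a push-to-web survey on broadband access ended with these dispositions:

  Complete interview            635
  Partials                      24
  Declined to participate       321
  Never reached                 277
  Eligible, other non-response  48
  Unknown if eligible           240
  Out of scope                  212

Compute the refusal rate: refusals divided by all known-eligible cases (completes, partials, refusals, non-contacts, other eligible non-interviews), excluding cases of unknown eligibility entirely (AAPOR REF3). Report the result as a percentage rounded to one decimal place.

24.6%

Num → 321
Base → 635 + 24 + 321 + 277 + 48 = 1305
REF3 = 321 / 1305 = 0.2460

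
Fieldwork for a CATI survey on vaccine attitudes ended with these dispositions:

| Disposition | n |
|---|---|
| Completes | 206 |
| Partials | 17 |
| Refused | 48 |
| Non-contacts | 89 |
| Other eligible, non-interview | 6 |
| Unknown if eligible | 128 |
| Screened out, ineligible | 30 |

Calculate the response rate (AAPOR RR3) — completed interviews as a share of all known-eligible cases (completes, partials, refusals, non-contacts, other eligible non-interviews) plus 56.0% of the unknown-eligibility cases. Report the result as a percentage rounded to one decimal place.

47.1%

Numerator → 206
Determined eligible → 206 + 17 + 48 + 89 + 6 = 366
Eligible share of unknowns → 0.5600 × 128 = 71.68
Denominator → 366 + 71.68 = 437.68
RR3 = 206 / 437.68 = 0.4707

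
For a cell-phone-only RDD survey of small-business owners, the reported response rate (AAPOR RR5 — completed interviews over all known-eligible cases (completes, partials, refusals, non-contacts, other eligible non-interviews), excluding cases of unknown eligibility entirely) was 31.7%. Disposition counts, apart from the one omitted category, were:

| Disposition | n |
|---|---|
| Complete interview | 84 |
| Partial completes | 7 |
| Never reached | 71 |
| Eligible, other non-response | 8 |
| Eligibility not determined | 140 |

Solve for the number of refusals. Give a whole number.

RR5 = 84 / D = 0.317
D = 84 / 0.317 = 265.0
Rest of base = 170
refusals = 265.0 − 170 ≈ 95

95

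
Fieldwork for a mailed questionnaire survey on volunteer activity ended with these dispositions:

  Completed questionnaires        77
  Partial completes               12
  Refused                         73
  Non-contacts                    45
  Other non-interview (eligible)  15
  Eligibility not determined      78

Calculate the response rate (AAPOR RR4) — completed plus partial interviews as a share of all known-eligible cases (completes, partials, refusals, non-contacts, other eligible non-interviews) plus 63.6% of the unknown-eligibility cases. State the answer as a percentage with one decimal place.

Top: 77 + 12 = 89
Eligible (known): 77 + 12 + 73 + 45 + 15 = 222
Eligible share of unknowns: 0.6360 × 78 = 49.61
Denom: 222 + 49.61 = 271.61
RR4 = 89 / 271.61 = 0.3277

32.8%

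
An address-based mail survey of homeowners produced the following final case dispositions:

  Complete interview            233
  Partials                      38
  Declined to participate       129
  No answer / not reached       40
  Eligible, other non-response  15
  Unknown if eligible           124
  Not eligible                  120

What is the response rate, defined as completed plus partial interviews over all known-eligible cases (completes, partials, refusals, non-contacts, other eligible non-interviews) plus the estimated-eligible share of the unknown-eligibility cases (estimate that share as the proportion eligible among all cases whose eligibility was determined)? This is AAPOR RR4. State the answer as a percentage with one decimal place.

49.0%

Numerator: 233 + 38 = 271
Eligible (known): 233 + 38 + 129 + 40 + 15 = 455
e = 455 / (455 + 120) = 455 / 575 = 0.7913
Estimated eligible among unknowns: 0.7913 × 124 = 98.12
Base: 455 + 98.12 = 553.12
RR4 = 271 / 553.12 = 0.4899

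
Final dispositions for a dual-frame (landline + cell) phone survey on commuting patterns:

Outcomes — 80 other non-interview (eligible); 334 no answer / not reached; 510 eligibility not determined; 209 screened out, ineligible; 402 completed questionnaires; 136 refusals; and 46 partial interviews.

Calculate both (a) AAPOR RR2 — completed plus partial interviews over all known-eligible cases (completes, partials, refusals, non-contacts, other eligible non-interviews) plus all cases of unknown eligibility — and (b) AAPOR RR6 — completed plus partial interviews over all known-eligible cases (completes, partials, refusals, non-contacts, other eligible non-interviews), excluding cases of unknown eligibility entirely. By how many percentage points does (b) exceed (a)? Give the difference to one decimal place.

15.2

Numerator = 402 + 46 = 448
Base = 402 + 46 + 136 + 334 + 80 + 510 = 1508
RR2 = 448 / 1508 = 0.2971
Base = 402 + 46 + 136 + 334 + 80 = 998
RR6 = 448 / 998 = 0.4489
Difference = 44.89 − 29.71 = 15.18 percentage points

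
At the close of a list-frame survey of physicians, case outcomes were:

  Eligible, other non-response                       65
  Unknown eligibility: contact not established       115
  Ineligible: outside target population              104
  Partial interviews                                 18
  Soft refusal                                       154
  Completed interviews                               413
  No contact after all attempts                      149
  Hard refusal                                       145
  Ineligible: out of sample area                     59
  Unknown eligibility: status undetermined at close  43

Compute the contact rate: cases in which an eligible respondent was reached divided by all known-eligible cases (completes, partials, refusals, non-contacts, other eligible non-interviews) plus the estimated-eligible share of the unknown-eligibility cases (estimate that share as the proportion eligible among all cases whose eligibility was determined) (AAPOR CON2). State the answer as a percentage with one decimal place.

Refusals = 145 + 154 = 299
Unknown eligibility = 115 + 43 = 158
Screened out, ineligible = 104 + 59 = 163
Top → 413 + 18 + 299 + 65 = 795
Known eligible → 413 + 18 + 299 + 149 + 65 = 944
e = 944 / (944 + 163) = 944 / 1107 = 0.8528
Eligible share of unknowns → 0.8528 × 158 = 134.74
Denom → 944 + 134.74 = 1078.74
CON2 = 795 / 1078.74 = 0.7370

73.7%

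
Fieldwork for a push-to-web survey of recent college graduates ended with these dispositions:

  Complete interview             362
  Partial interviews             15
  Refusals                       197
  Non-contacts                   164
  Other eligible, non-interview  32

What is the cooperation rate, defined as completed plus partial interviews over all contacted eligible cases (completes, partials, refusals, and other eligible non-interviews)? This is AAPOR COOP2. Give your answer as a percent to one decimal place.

62.2%

Top = 362 + 15 = 377
Base = 362 + 15 + 197 + 32 = 606
COOP2 = 377 / 606 = 0.6221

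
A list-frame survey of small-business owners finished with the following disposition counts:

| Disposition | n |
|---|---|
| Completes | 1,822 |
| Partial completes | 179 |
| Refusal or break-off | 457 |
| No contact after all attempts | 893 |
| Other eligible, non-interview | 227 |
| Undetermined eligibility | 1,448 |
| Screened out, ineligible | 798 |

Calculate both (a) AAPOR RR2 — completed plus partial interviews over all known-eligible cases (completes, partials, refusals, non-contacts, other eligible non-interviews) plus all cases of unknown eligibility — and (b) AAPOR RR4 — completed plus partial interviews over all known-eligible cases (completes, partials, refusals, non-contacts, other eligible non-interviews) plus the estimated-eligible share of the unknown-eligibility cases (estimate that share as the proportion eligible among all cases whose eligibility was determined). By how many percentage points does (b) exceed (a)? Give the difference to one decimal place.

Num → 1822 + 179 = 2001
Denom → 1822 + 179 + 457 + 893 + 227 + 1448 = 5026
RR2 = 2001 / 5026 = 0.3981
Known eligible → 1822 + 179 + 457 + 893 + 227 = 3578
e = 3578 / (3578 + 798) = 3578 / 4376 = 0.8176
Eligible share of unknowns → 0.8176 × 1448 = 1183.88
Denom → 3578 + 1183.88 = 4761.88
RR4 = 2001 / 4761.88 = 0.4202
Difference = 42.02 − 39.81 = 2.21 percentage points

2.2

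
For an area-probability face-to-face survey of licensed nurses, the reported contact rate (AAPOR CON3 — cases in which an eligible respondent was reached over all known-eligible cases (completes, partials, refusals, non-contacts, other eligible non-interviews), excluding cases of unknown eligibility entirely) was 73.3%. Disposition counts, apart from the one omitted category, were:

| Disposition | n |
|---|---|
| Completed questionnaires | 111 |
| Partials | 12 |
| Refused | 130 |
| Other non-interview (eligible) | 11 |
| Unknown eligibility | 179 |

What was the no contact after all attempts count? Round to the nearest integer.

Num: 111 + 12 + 130 + 11 = 264
CON3 = 264 / D = 0.733
D = 264 / 0.733 = 360.2
Remaining denominator categories sum to 264
no contact after all attempts = 360.2 − 264 ≈ 96

96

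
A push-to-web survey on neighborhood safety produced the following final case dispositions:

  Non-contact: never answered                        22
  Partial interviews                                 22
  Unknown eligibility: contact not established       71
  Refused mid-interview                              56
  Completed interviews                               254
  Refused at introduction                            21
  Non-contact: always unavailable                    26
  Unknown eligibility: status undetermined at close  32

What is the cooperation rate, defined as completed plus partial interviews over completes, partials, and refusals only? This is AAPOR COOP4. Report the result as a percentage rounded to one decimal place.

Declined to participate = 21 + 56 = 77
No answer / not reached = 22 + 26 = 48
Undetermined eligibility = 71 + 32 = 103
Numerator: 254 + 22 = 276
Denominator: 254 + 22 + 77 = 353
COOP4 = 276 / 353 = 0.7819

78.2%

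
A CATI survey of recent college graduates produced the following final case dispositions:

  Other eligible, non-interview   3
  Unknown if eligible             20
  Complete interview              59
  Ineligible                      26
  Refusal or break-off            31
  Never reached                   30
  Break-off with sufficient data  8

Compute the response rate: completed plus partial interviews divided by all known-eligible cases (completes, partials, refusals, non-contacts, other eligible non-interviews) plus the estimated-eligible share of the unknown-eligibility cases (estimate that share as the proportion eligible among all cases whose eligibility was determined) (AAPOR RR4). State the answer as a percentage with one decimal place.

45.4%

Top: 59 + 8 = 67
Determined eligible: 59 + 8 + 31 + 30 + 3 = 131
e = 131 / (131 + 26) = 131 / 157 = 0.8344
e × U: 0.8344 × 20 = 16.69
Denominator: 131 + 16.69 = 147.69
RR4 = 67 / 147.69 = 0.4537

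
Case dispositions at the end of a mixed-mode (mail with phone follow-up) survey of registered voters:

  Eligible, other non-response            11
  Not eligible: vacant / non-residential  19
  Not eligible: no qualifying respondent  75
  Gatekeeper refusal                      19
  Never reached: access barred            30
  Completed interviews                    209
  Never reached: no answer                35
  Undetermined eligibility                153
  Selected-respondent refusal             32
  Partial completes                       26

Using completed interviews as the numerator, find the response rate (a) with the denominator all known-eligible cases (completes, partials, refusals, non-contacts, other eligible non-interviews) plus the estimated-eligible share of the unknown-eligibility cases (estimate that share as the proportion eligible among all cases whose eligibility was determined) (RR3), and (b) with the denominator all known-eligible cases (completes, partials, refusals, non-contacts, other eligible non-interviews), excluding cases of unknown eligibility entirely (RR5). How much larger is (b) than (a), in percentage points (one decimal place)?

Declined to participate = 19 + 32 = 51
No answer / not reached = 35 + 30 = 65
Ineligible = 75 + 19 = 94
Numerator → 209
Known eligible → 209 + 26 + 51 + 65 + 11 = 362
e = 362 / (362 + 94) = 362 / 456 = 0.7939
Estimated eligible among unknowns → 0.7939 × 153 = 121.47
Base → 362 + 121.47 = 483.47
RR3 = 209 / 483.47 = 0.4323
Base → 209 + 26 + 51 + 65 + 11 = 362
RR5 = 209 / 362 = 0.5773
Difference = 57.73 − 43.23 = 14.50 percentage points

14.5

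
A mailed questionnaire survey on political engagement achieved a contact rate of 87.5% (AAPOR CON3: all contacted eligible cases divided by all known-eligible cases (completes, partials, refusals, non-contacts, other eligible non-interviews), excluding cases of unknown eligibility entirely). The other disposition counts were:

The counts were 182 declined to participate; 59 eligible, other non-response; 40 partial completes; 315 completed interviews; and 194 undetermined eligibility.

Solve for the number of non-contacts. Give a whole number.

Numerator: 315 + 40 + 182 + 59 = 596
CON3 = 596 / D = 0.875
D = 596 / 0.875 = 681.1
Other denominator terms total 596
non-contacts = 681.1 − 596 ≈ 85

85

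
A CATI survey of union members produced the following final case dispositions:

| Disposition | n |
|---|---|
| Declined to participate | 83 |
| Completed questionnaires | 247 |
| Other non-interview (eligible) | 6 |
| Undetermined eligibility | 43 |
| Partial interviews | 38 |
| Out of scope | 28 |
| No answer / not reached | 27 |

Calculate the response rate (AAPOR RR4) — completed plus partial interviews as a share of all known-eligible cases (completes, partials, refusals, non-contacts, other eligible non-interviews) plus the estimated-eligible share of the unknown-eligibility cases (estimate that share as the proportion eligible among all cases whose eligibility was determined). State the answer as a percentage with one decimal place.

64.6%

Top → 247 + 38 = 285
Known eligible → 247 + 38 + 83 + 27 + 6 = 401
e = 401 / (401 + 28) = 401 / 429 = 0.9347
Eligible share of unknowns → 0.9347 × 43 = 40.19
Base → 401 + 40.19 = 441.19
RR4 = 285 / 441.19 = 0.6460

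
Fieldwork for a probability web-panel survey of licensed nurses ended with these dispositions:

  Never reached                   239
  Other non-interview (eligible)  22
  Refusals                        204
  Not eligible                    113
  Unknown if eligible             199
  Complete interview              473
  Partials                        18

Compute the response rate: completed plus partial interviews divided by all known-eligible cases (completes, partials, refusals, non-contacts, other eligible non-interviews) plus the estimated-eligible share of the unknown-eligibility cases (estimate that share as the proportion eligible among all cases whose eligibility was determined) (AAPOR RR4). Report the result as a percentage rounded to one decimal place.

Numerator: 473 + 18 = 491
Known eligible: 473 + 18 + 204 + 239 + 22 = 956
e = 956 / (956 + 113) = 956 / 1069 = 0.8943
Eligible share of unknowns: 0.8943 × 199 = 177.97
Denominator: 956 + 177.97 = 1133.97
RR4 = 491 / 1133.97 = 0.4330

43.3%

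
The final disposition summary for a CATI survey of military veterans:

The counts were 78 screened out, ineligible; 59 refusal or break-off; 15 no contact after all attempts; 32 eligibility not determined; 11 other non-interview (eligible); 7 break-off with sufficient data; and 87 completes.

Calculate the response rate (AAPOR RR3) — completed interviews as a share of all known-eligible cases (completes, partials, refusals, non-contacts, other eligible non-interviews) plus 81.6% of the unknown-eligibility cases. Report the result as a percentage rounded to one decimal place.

42.4%

Top = 87
Eligible (known) = 87 + 7 + 59 + 15 + 11 = 179
Eligible share of unknowns = 0.8160 × 32 = 26.11
Denom = 179 + 26.11 = 205.11
RR3 = 87 / 205.11 = 0.4242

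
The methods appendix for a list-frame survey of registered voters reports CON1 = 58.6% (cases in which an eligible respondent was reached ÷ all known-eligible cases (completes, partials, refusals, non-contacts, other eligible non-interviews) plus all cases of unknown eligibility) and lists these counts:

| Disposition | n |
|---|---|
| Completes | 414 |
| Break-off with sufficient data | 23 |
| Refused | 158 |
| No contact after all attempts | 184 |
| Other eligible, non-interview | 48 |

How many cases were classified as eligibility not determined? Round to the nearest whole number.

270

Numerator → 414 + 23 + 158 + 48 = 643
CON1 = 643 / D = 0.586
D = 643 / 0.586 = 1097.3
Remaining denominator categories sum to 827
eligibility not determined = 1097.3 − 827 ≈ 270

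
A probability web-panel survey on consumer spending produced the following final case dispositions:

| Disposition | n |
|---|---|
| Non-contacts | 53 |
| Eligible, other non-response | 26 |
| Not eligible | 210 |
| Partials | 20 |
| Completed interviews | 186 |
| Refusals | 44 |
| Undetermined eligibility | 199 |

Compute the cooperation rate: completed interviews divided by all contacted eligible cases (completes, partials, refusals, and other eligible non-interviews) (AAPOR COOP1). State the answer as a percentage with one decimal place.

67.4%

Numerator → 186
Denominator → 186 + 20 + 44 + 26 = 276
COOP1 = 186 / 276 = 0.6739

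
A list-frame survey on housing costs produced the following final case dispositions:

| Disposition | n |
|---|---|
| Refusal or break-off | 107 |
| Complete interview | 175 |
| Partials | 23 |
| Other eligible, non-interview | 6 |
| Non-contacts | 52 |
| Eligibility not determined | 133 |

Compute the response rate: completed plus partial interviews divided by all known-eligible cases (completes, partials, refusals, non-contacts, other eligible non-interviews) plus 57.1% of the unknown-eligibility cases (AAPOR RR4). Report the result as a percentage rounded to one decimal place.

Numerator: 175 + 23 = 198
Determined eligible: 175 + 23 + 107 + 52 + 6 = 363
Eligible share of unknowns: 0.5710 × 133 = 75.94
Denom: 363 + 75.94 = 438.94
RR4 = 198 / 438.94 = 0.4511

45.1%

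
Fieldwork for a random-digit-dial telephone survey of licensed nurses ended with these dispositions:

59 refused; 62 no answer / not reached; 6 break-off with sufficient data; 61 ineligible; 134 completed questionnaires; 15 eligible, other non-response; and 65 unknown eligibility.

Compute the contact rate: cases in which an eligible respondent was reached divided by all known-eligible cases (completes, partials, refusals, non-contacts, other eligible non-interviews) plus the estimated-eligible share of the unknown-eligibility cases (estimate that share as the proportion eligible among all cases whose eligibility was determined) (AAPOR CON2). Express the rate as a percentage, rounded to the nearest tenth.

Top = 134 + 6 + 59 + 15 = 214
Known eligible = 134 + 6 + 59 + 62 + 15 = 276
e = 276 / (276 + 61) = 276 / 337 = 0.8190
Estimated eligible among unknowns = 0.8190 × 65 = 53.23
Base = 276 + 53.23 = 329.23
CON2 = 214 / 329.23 = 0.6500

65.0%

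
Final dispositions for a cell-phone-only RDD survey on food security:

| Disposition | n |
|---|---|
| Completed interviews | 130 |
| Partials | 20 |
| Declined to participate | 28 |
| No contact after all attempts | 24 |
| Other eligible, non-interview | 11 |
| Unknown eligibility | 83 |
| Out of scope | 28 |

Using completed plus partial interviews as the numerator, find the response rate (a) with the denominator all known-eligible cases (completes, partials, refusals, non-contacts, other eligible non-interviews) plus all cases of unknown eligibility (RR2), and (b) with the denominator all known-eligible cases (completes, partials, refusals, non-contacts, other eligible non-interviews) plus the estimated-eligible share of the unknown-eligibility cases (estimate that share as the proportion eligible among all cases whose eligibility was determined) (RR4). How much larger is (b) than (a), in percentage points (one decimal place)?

Num = 130 + 20 = 150
Base = 130 + 20 + 28 + 24 + 11 + 83 = 296
RR2 = 150 / 296 = 0.5068
Eligible (known) = 130 + 20 + 28 + 24 + 11 = 213
e = 213 / (213 + 28) = 213 / 241 = 0.8838
Estimated eligible among unknowns = 0.8838 × 83 = 73.36
Base = 213 + 73.36 = 286.36
RR4 = 150 / 286.36 = 0.5238
Difference = 52.38 − 50.68 = 1.70 percentage points

1.7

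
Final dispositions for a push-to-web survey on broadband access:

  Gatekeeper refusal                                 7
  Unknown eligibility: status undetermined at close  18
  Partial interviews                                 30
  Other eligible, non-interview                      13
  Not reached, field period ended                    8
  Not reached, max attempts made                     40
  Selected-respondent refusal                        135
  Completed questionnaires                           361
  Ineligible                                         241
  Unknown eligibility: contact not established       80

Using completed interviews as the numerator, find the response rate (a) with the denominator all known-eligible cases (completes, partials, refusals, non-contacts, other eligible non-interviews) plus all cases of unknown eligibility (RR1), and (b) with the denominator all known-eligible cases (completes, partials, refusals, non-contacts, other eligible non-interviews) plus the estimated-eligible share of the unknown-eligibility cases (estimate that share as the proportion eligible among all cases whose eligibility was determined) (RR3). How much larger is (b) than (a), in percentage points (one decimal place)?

Declined to participate = 7 + 135 = 142
Never reached = 8 + 40 = 48
Eligibility not determined = 80 + 18 = 98
Top: 361
Denom: 361 + 30 + 142 + 48 + 13 + 98 = 692
RR1 = 361 / 692 = 0.5217
Known eligible: 361 + 30 + 142 + 48 + 13 = 594
e = 594 / (594 + 241) = 594 / 835 = 0.7114
Estimated eligible among unknowns: 0.7114 × 98 = 69.72
Denom: 594 + 69.72 = 663.72
RR3 = 361 / 663.72 = 0.5439
Difference = 54.39 − 52.17 = 2.22 percentage points

2.2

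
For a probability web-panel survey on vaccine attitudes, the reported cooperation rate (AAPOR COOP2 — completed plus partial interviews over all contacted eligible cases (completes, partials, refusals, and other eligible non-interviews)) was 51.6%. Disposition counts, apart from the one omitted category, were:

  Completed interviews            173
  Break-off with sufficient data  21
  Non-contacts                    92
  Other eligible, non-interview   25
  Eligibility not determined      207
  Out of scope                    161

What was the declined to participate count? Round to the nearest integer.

Top: 173 + 21 = 194
COOP2 = 194 / D = 0.516
D = 194 / 0.516 = 376.0
Other denominator terms total 219
declined to participate = 376.0 − 219 ≈ 157

157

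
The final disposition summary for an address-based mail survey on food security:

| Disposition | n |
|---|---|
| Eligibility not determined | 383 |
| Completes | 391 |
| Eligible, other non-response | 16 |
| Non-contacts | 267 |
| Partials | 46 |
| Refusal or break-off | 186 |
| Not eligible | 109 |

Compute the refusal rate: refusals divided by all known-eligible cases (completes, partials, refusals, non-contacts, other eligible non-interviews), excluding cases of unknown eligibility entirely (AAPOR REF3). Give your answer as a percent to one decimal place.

20.5%

Num → 186
Denom → 391 + 46 + 186 + 267 + 16 = 906
REF3 = 186 / 906 = 0.2053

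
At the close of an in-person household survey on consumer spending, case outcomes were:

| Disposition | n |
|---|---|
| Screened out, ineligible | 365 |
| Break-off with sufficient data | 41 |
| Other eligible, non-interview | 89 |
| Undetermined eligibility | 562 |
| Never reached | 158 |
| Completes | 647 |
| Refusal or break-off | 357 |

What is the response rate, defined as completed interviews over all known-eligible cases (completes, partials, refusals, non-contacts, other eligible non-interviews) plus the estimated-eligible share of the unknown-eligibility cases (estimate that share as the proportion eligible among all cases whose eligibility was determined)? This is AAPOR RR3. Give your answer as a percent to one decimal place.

37.4%

Top → 647
Known eligible → 647 + 41 + 357 + 158 + 89 = 1292
e = 1292 / (1292 + 365) = 1292 / 1657 = 0.7797
e × U → 0.7797 × 562 = 438.19
Denominator → 1292 + 438.19 = 1730.19
RR3 = 647 / 1730.19 = 0.3739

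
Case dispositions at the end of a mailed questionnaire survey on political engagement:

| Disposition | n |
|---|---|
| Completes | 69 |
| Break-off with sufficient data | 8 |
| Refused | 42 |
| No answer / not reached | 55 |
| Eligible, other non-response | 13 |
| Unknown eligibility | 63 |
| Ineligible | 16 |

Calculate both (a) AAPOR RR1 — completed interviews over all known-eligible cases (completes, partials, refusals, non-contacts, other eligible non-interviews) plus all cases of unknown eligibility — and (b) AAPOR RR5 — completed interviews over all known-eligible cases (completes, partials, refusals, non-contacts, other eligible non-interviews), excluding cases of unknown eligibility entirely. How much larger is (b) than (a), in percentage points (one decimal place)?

9.3

Top: 69
Base: 69 + 8 + 42 + 55 + 13 + 63 = 250
RR1 = 69 / 250 = 0.2760
Base: 69 + 8 + 42 + 55 + 13 = 187
RR5 = 69 / 187 = 0.3690
Difference = 36.90 − 27.60 = 9.30 percentage points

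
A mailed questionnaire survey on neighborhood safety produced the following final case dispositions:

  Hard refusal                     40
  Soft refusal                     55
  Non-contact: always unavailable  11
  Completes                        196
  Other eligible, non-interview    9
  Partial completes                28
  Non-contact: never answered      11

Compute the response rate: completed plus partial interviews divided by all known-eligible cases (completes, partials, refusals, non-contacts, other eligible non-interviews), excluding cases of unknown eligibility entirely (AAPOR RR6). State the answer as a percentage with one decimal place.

64.0%

Refusal or break-off = 40 + 55 = 95
Non-contacts = 11 + 11 = 22
Numerator: 196 + 28 = 224
Base: 196 + 28 + 95 + 22 + 9 = 350
RR6 = 224 / 350 = 0.6400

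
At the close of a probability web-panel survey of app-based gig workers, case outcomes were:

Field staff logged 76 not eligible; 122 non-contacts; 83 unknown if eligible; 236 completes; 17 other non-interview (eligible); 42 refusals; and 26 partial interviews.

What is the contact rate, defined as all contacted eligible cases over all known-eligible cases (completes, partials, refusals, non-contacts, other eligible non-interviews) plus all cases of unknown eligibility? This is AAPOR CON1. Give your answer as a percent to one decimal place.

61.0%

Numerator = 236 + 26 + 42 + 17 = 321
Base = 236 + 26 + 42 + 122 + 17 + 83 = 526
CON1 = 321 / 526 = 0.6103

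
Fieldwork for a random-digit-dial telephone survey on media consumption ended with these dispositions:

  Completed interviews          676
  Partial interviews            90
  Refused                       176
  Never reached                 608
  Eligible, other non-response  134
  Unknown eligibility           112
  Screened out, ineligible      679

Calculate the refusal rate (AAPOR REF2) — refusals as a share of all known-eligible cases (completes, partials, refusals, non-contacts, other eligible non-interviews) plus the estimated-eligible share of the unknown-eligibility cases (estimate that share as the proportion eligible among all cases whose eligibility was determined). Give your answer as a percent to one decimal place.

10.0%

Num: 176
Determined eligible: 676 + 90 + 176 + 608 + 134 = 1684
e = 1684 / (1684 + 679) = 1684 / 2363 = 0.7127
e × U: 0.7127 × 112 = 79.82
Base: 1684 + 79.82 = 1763.82
REF2 = 176 / 1763.82 = 0.0998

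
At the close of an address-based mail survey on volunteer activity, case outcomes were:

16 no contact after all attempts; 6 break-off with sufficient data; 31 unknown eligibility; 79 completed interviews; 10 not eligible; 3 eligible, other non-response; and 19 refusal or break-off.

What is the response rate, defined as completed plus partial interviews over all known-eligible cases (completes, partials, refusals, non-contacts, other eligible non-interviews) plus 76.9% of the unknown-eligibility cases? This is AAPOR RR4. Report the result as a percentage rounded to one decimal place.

57.9%

Numerator: 79 + 6 = 85
Known eligible: 79 + 6 + 19 + 16 + 3 = 123
e × U: 0.7690 × 31 = 23.84
Denominator: 123 + 23.84 = 146.84
RR4 = 85 / 146.84 = 0.5789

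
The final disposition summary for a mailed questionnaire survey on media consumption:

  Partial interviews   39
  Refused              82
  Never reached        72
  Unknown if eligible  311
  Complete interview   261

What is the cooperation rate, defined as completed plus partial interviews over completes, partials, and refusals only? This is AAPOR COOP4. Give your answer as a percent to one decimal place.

Numerator = 261 + 39 = 300
Denominator = 261 + 39 + 82 = 382
COOP4 = 300 / 382 = 0.7853

78.5%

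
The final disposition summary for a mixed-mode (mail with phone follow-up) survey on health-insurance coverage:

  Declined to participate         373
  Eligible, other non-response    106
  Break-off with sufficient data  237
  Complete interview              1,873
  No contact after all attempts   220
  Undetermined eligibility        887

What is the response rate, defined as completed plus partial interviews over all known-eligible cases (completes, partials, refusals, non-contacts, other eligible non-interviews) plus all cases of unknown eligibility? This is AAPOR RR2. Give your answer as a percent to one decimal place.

Top = 1873 + 237 = 2110
Base = 1873 + 237 + 373 + 220 + 106 + 887 = 3696
RR2 = 2110 / 3696 = 0.5709

57.1%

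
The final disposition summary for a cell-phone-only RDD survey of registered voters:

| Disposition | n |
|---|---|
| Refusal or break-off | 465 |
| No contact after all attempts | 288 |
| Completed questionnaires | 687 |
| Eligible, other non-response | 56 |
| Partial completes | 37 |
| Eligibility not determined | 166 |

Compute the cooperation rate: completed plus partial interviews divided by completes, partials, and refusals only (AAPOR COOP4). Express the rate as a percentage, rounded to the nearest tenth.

Top = 687 + 37 = 724
Base = 687 + 37 + 465 = 1189
COOP4 = 724 / 1189 = 0.6089

60.9%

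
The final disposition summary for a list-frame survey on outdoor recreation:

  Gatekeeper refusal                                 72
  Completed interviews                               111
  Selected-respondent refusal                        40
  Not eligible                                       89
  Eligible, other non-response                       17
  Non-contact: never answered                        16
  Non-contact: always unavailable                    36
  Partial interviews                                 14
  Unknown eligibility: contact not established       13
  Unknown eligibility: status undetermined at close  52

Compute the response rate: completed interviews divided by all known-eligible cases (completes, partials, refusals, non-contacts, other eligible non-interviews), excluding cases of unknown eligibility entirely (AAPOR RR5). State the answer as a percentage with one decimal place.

Refused = 72 + 40 = 112
No answer / not reached = 16 + 36 = 52
Eligibility not determined = 13 + 52 = 65
Num → 111
Denom → 111 + 14 + 112 + 52 + 17 = 306
RR5 = 111 / 306 = 0.3627

36.3%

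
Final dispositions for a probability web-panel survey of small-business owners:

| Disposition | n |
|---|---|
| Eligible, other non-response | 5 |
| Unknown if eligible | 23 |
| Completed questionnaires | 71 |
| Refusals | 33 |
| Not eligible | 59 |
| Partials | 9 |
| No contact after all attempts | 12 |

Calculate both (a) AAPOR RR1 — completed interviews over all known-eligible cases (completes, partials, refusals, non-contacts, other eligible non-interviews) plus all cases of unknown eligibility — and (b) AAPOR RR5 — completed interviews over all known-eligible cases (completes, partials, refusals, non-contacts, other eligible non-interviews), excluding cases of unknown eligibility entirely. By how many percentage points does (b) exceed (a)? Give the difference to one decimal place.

Numerator = 71
Denominator = 71 + 9 + 33 + 12 + 5 + 23 = 153
RR1 = 71 / 153 = 0.4641
Denominator = 71 + 9 + 33 + 12 + 5 = 130
RR5 = 71 / 130 = 0.5462
Difference = 54.62 − 46.41 = 8.21 percentage points

8.2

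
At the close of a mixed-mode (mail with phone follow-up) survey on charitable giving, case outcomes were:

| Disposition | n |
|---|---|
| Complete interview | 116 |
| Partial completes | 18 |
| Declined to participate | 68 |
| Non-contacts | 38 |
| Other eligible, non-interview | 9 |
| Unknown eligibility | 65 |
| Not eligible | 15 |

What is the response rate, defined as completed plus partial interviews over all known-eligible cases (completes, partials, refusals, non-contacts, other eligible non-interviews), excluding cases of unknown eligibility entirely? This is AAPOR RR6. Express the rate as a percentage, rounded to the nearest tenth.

53.8%

Numerator = 116 + 18 = 134
Denominator = 116 + 18 + 68 + 38 + 9 = 249
RR6 = 134 / 249 = 0.5382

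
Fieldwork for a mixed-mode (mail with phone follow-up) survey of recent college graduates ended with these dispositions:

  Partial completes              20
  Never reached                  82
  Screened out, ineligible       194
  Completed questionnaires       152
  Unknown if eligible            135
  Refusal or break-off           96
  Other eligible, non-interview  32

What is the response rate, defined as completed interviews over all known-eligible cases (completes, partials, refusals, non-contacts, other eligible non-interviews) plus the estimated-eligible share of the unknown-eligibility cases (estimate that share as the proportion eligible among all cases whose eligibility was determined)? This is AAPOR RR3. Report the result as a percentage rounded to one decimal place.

32.2%

Numerator → 152
Determined eligible → 152 + 20 + 96 + 82 + 32 = 382
e = 382 / (382 + 194) = 382 / 576 = 0.6632
e × U → 0.6632 × 135 = 89.53
Base → 382 + 89.53 = 471.53
RR3 = 152 / 471.53 = 0.3224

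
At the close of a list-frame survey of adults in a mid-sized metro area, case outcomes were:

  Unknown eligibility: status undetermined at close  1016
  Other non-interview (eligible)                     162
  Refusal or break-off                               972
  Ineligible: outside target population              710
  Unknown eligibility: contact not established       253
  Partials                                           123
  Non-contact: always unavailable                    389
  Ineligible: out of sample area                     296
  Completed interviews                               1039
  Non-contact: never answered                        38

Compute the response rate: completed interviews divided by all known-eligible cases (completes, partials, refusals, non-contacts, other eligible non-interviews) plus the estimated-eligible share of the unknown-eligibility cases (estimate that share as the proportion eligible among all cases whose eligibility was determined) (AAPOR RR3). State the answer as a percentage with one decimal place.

28.5%

Never reached = 38 + 389 = 427
Unknown eligibility = 253 + 1016 = 1269
Out of scope = 710 + 296 = 1006
Num = 1039
Eligible (known) = 1039 + 123 + 972 + 427 + 162 = 2723
e = 2723 / (2723 + 1006) = 2723 / 3729 = 0.7302
Eligible share of unknowns = 0.7302 × 1269 = 926.62
Base = 2723 + 926.62 = 3649.62
RR3 = 1039 / 3649.62 = 0.2847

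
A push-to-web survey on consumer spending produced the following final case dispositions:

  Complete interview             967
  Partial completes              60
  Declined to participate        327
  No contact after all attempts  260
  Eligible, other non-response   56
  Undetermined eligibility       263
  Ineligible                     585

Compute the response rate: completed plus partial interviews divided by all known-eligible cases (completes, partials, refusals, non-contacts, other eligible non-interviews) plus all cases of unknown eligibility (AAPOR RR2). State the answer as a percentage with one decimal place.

Numerator: 967 + 60 = 1027
Base: 967 + 60 + 327 + 260 + 56 + 263 = 1933
RR2 = 1027 / 1933 = 0.5313

53.1%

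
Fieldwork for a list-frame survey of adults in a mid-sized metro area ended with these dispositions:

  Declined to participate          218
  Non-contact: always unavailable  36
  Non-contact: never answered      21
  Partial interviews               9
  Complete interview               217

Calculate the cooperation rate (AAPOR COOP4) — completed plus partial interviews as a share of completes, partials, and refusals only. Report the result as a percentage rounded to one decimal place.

Non-contacts = 21 + 36 = 57
Top: 217 + 9 = 226
Denom: 217 + 9 + 218 = 444
COOP4 = 226 / 444 = 0.5090

50.9%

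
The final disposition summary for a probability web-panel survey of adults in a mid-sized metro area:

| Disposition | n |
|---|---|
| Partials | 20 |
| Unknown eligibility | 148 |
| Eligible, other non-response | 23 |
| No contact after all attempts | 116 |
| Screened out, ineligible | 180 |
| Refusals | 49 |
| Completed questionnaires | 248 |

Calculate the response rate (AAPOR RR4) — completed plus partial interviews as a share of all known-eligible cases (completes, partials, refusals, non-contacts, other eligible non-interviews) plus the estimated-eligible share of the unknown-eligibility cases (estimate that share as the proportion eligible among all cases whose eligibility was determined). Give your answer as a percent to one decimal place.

Num = 248 + 20 = 268
Determined eligible = 248 + 20 + 49 + 116 + 23 = 456
e = 456 / (456 + 180) = 456 / 636 = 0.7170
e × U = 0.7170 × 148 = 106.12
Denominator = 456 + 106.12 = 562.12
RR4 = 268 / 562.12 = 0.4768

47.7%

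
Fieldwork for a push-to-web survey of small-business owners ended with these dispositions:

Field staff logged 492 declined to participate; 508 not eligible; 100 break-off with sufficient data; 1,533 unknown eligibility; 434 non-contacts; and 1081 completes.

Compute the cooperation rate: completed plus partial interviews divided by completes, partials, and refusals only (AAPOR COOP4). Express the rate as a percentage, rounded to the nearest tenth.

70.6%

Num → 1081 + 100 = 1181
Denom → 1081 + 100 + 492 = 1673
COOP4 = 1181 / 1673 = 0.7059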